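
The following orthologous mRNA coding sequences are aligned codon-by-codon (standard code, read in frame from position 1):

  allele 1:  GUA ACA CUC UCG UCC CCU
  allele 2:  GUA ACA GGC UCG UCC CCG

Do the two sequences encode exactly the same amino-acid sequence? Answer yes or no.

no

Codon 1: GUA Val / GUA Val — identical.
Codon 2: ACA Thr / ACA Thr — identical.
Codon 3: CUC Leu / GGC Gly — nonsynonymous.
Codon 4: UCG Ser / UCG Ser — identical.
Codon 5: UCC Ser / UCC Ser — identical.
Codon 6: CCU Pro / CCG Pro — synonymous.
Nonsynonymous differences: 1 → different protein.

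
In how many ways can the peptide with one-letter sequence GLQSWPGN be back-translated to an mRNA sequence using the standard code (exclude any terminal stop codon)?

Gly: 4 codons.
Leu: 6 codons.
Gln: 2 codons.
Ser: 6 codons.
Trp: 1 codon.
Pro: 4 codons.
Gly: 4 codons.
Asn: 2 codons.
4 × 6 × 2 × 6 × 1 × 4 × 4 × 2 = 9216.

9216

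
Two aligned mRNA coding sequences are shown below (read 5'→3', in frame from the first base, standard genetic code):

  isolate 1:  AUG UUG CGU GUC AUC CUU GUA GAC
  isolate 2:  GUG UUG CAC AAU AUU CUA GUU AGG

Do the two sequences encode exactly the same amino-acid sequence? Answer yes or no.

no

Codon 1: AUG Met / GUG Val — nonsynonymous.
Codon 2: UUG Leu / UUG Leu — identical.
Codon 3: CGU Arg / CAC His — nonsynonymous.
Codon 4: GUC Val / AAU Asn — nonsynonymous.
Codon 5: AUC Ile / AUU Ile — synonymous.
Codon 6: CUU Leu / CUA Leu — synonymous.
Codon 7: GUA Val / GUU Val — synonymous.
Codon 8: GAC Asp / AGG Arg — nonsynonymous.
Nonsynonymous differences: 4 → different protein.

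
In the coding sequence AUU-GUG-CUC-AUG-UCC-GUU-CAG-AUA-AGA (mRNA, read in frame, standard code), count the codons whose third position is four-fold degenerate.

Codon 1 AUU (Ile): third position 3-fold.
Codon 2 GUG (Val): third position 4-fold.
Codon 3 CUC (Leu): third position 4-fold.
Codon 4 AUG (Met): third position 1-fold.
Codon 5 UCC (Ser): third position 4-fold.
Codon 6 GUU (Val): third position 4-fold.
Codon 7 CAG (Gln): third position 2-fold.
Codon 8 AUA (Ile): third position 3-fold.
Codon 9 AGA (Arg): third position 2-fold.
Four-fold degenerate third positions: 4.

4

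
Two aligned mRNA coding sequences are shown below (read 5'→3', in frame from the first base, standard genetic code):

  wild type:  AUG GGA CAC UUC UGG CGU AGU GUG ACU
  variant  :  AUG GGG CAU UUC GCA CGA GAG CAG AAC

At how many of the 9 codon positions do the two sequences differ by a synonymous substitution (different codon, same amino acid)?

Codon 1: AUG Met / AUG Met — identical.
Codon 2: GGA Gly / GGG Gly — synonymous.
Codon 3: CAC His / CAU His — synonymous.
Codon 4: UUC Phe / UUC Phe — identical.
Codon 5: UGG Trp / GCA Ala — nonsynonymous.
Codon 6: CGU Arg / CGA Arg — synonymous.
Codon 7: AGU Ser / GAG Glu — nonsynonymous.
Codon 8: GUG Val / CAG Gln — nonsynonymous.
Codon 9: ACU Thr / AAC Asn — nonsynonymous.
Synonymous differences: 3.

3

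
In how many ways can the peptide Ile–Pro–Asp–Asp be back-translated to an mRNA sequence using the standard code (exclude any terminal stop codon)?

48

Ile: 3 codons.
Pro: 4 codons.
Asp: 2 codons.
Asp: 2 codons.
3 × 4 × 2 × 2 = 48.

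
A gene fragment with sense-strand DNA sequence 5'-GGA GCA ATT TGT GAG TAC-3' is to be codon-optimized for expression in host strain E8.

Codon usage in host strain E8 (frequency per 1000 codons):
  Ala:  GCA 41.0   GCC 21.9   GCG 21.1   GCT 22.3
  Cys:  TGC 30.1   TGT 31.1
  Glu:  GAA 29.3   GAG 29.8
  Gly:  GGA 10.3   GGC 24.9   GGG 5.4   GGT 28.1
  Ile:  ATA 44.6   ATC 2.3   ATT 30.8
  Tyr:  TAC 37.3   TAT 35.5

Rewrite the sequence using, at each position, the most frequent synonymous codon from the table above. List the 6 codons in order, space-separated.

GGT GCA ATA TGT GAG TAC

Codon 1 (Gly): best is GGT at 28.1.
Codon 2 (Ala): best is GCA at 41.0.
Codon 3 (Ile): best is ATA at 44.6.
Codon 4 (Cys): best is TGT at 31.1.
Codon 5 (Glu): best is GAG at 29.8.
Codon 6 (Tyr): best is TAC at 37.3.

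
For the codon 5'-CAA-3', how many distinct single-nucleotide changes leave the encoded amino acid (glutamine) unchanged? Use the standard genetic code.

Position 1: none → 0 synonymous.
Position 2: none → 0 synonymous.
Position 3: CAG → 1 synonymous.
Total: 0 + 0 + 1 = 1.

1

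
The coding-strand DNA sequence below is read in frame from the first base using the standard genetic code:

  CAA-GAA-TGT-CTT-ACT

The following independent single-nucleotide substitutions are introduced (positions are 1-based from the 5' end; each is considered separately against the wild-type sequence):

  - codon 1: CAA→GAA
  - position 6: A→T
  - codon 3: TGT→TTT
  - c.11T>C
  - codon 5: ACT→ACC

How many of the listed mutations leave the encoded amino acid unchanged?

1

Codon 1: CAA (Gln) → GAA (Glu) — missense.
Codon 2: GAA (Glu) → GAT (Asp) — missense.
Codon 3: TGT (Cys) → TTT (Phe) — missense.
Codon 4: CTT (Leu) → CCT (Pro) — missense.
Codon 5: ACT (Thr) → ACC (Thr) — synonymous.
Synonymous: 1 of 5.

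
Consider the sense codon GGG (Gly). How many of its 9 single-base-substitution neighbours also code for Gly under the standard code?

Position 1: none → 0 synonymous.
Position 2: none → 0 synonymous.
Position 3: GGU, GGC, GGA → 3 synonymous.
Total: 0 + 0 + 3 = 3.

3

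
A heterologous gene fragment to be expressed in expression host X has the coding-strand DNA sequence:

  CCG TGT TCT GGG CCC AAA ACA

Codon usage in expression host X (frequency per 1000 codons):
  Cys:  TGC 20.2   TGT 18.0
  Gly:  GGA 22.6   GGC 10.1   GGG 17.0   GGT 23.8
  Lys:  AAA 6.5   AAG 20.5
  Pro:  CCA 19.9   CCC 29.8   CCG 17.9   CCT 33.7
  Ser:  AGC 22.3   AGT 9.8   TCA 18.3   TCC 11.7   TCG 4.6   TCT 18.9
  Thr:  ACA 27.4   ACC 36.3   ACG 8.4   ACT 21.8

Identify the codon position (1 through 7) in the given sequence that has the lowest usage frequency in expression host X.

6

Codon 1 CCG (Pro): 17.9 per 1000.
Codon 2 TGT (Cys): 18.0 per 1000.
Codon 3 TCT (Ser): 18.9 per 1000.
Codon 4 GGG (Gly): 17.0 per 1000.
Codon 5 CCC (Pro): 29.8 per 1000.
Codon 6 AAA (Lys): 6.5 per 1000.
Codon 7 ACA (Thr): 27.4 per 1000.
Lowest frequency is 6.5 at codon 6.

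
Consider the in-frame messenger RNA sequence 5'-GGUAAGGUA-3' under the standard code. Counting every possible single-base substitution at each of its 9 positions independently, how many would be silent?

7

Codon 1 (GGU, Gly): 3 synonymous substitutions.
Codon 2 (AAG, Lys): 1 synonymous substitution.
Codon 3 (GUA, Val): 3 synonymous substitutions.
Total: 3 + 1 + 3 = 7.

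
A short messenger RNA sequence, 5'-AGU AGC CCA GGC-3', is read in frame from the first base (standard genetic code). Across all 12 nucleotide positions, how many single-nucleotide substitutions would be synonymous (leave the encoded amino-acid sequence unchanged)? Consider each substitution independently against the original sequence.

8

Codon 1 (AGU, Ser): 1 synonymous substitution.
Codon 2 (AGC, Ser): 1 synonymous substitution.
Codon 3 (CCA, Pro): 3 synonymous substitutions.
Codon 4 (GGC, Gly): 3 synonymous substitutions.
Total: 1 + 1 + 3 + 3 = 8.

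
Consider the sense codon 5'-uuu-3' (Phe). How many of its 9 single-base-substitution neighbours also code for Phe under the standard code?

Position 1: none → 0 synonymous.
Position 2: none → 0 synonymous.
Position 3: UUC → 1 synonymous.
Total: 0 + 0 + 1 = 1.

1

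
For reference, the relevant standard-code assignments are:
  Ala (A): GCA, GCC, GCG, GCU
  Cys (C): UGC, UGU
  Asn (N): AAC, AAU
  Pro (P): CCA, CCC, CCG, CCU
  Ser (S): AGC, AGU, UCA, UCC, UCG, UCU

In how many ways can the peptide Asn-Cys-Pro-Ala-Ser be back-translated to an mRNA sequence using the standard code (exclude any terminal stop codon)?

384

Asn: 2 codons.
Cys: 2 codons.
Pro: 4 codons.
Ala: 4 codons.
Ser: 6 codons.
2 × 2 × 4 × 4 × 6 = 384.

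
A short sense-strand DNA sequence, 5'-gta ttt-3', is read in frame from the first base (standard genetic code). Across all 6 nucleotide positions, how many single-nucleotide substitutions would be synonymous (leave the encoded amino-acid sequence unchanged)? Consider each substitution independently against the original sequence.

Codon 1 (GTA, Val): 3 synonymous substitutions.
Codon 2 (TTT, Phe): 1 synonymous substitution.
Total: 3 + 1 = 4.

4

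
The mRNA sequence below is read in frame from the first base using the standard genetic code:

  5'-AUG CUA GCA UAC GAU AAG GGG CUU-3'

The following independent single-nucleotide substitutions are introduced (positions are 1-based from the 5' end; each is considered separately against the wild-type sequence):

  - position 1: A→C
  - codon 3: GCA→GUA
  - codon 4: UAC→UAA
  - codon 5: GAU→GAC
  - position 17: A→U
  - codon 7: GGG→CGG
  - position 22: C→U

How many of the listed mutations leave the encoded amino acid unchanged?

1

Codon 1: AUG (Met) → CUG (Leu) — missense.
Codon 3: GCA (Ala) → GUA (Val) — missense.
Codon 4: UAC (Tyr) → UAA (Stop) — nonsense.
Codon 5: GAU (Asp) → GAC (Asp) — synonymous.
Codon 6: AAG (Lys) → AUG (Met) — missense.
Codon 7: GGG (Gly) → CGG (Arg) — missense.
Codon 8: CUU (Leu) → UUU (Phe) — missense.
Synonymous: 1 of 7.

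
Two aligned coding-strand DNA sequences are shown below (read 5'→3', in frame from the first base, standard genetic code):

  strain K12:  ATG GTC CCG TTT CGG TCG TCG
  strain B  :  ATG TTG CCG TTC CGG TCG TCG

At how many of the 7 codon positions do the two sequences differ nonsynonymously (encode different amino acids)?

1

Codon 1: ATG Met / ATG Met — identical.
Codon 2: GTC Val / TTG Leu — nonsynonymous.
Codon 3: CCG Pro / CCG Pro — identical.
Codon 4: TTT Phe / TTC Phe — synonymous.
Codon 5: CGG Arg / CGG Arg — identical.
Codon 6: TCG Ser / TCG Ser — identical.
Codon 7: TCG Ser / TCG Ser — identical.
Nonsynonymous differences: 1.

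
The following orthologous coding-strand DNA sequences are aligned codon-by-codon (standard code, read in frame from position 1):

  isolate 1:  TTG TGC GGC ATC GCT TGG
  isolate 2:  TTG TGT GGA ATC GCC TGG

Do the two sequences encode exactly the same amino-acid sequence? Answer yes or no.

yes

Codon 1: TTG Leu / TTG Leu — identical.
Codon 2: TGC Cys / TGT Cys — synonymous.
Codon 3: GGC Gly / GGA Gly — synonymous.
Codon 4: ATC Ile / ATC Ile — identical.
Codon 5: GCT Ala / GCC Ala — synonymous.
Codon 6: TGG Trp / TGG Trp — identical.
Nonsynonymous differences: 0 → same protein.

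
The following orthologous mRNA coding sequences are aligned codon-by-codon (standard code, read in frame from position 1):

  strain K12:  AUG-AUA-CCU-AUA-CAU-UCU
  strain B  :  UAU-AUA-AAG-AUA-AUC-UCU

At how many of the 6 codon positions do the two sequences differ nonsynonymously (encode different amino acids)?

3

Codon 1: AUG Met / UAU Tyr — nonsynonymous.
Codon 2: AUA Ile / AUA Ile — identical.
Codon 3: CCU Pro / AAG Lys — nonsynonymous.
Codon 4: AUA Ile / AUA Ile — identical.
Codon 5: CAU His / AUC Ile — nonsynonymous.
Codon 6: UCU Ser / UCU Ser — identical.
Nonsynonymous differences: 3.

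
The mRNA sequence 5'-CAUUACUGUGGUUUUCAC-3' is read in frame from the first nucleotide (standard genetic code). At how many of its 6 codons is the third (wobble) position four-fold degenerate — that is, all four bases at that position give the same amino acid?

Codon 1 CAU (His): third position 2-fold.
Codon 2 UAC (Tyr): third position 2-fold.
Codon 3 UGU (Cys): third position 2-fold.
Codon 4 GGU (Gly): third position 4-fold.
Codon 5 UUU (Phe): third position 2-fold.
Codon 6 CAC (His): third position 2-fold.
Four-fold degenerate third positions: 1.

1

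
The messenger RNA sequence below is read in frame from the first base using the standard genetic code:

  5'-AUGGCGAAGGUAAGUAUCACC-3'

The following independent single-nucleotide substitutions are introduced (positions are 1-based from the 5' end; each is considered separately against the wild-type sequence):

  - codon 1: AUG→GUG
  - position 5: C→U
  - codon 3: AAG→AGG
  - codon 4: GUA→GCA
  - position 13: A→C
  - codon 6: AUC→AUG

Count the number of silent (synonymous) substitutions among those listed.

Codon 1: AUG (Met) → GUG (Val) — missense.
Codon 2: GCG (Ala) → GUG (Val) — missense.
Codon 3: AAG (Lys) → AGG (Arg) — missense.
Codon 4: GUA (Val) → GCA (Ala) — missense.
Codon 5: AGU (Ser) → CGU (Arg) — missense.
Codon 6: AUC (Ile) → AUG (Met) — missense.
Synonymous: 0 of 6.

0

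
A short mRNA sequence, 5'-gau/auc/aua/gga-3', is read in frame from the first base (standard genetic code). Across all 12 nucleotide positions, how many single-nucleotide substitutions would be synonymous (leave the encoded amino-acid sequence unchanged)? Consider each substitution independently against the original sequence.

8

Codon 1 (GAU, Asp): 1 synonymous substitution.
Codon 2 (AUC, Ile): 2 synonymous substitutions.
Codon 3 (AUA, Ile): 2 synonymous substitutions.
Codon 4 (GGA, Gly): 3 synonymous substitutions.
Total: 1 + 2 + 2 + 3 = 8.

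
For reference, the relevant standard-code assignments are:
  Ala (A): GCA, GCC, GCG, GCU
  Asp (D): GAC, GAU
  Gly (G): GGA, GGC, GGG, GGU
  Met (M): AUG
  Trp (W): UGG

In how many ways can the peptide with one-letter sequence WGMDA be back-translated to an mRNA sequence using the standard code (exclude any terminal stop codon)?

32

Trp: 1 codon.
Gly: 4 codons.
Met: 1 codon.
Asp: 2 codons.
Ala: 4 codons.
1 × 4 × 1 × 2 × 4 = 32.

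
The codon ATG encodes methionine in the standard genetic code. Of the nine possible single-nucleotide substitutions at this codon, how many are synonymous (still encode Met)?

0

Position 1: none → 0 synonymous.
Position 2: none → 0 synonymous.
Position 3: none → 0 synonymous.
Total: 0 + 0 + 0 = 0.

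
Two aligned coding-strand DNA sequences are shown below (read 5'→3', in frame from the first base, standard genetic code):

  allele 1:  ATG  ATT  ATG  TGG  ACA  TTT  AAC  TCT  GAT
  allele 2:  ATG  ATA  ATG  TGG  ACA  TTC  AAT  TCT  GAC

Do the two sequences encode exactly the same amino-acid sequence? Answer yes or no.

yes

Codon 1: ATG Met / ATG Met — identical.
Codon 2: ATT Ile / ATA Ile — synonymous.
Codon 3: ATG Met / ATG Met — identical.
Codon 4: TGG Trp / TGG Trp — identical.
Codon 5: ACA Thr / ACA Thr — identical.
Codon 6: TTT Phe / TTC Phe — synonymous.
Codon 7: AAC Asn / AAT Asn — synonymous.
Codon 8: TCT Ser / TCT Ser — identical.
Codon 9: GAT Asp / GAC Asp — synonymous.
Nonsynonymous differences: 0 → same protein.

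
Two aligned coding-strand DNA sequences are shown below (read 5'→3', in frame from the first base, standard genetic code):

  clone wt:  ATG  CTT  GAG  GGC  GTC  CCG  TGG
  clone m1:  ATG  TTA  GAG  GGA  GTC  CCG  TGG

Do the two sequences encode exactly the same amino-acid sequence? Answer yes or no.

yes

Codon 1: ATG Met / ATG Met — identical.
Codon 2: CTT Leu / TTA Leu — synonymous.
Codon 3: GAG Glu / GAG Glu — identical.
Codon 4: GGC Gly / GGA Gly — synonymous.
Codon 5: GTC Val / GTC Val — identical.
Codon 6: CCG Pro / CCG Pro — identical.
Codon 7: TGG Trp / TGG Trp — identical.
Nonsynonymous differences: 0 → same protein.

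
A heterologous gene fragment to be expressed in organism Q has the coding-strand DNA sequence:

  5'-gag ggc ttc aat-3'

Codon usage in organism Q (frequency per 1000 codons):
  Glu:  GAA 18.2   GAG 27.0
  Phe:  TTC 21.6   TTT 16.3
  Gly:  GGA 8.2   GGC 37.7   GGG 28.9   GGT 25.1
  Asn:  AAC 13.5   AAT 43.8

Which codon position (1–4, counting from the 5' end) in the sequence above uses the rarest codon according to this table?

3

Codon 1 GAG (Glu): 27.0 per 1000.
Codon 2 GGC (Gly): 37.7 per 1000.
Codon 3 TTC (Phe): 21.6 per 1000.
Codon 4 AAT (Asn): 43.8 per 1000.
Lowest frequency is 21.6 at codon 3.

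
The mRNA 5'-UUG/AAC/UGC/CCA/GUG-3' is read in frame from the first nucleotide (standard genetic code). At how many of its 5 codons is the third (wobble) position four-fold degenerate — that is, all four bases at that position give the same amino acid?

2

Codon 1 UUG (Leu): third position 2-fold.
Codon 2 AAC (Asn): third position 2-fold.
Codon 3 UGC (Cys): third position 2-fold.
Codon 4 CCA (Pro): third position 4-fold.
Codon 5 GUG (Val): third position 4-fold.
Four-fold degenerate third positions: 2.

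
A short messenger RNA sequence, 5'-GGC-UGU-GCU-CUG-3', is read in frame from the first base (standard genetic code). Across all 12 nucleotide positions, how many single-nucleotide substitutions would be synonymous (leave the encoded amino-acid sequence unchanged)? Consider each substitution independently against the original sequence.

Codon 1 (GGC, Gly): 3 synonymous substitutions.
Codon 2 (UGU, Cys): 1 synonymous substitution.
Codon 3 (GCU, Ala): 3 synonymous substitutions.
Codon 4 (CUG, Leu): 4 synonymous substitutions.
Total: 3 + 1 + 3 + 4 = 11.

11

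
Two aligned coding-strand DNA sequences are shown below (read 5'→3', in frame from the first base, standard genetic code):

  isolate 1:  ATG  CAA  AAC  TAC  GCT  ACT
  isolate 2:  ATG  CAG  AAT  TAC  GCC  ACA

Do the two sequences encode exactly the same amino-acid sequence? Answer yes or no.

Codon 1: ATG Met / ATG Met — identical.
Codon 2: CAA Gln / CAG Gln — synonymous.
Codon 3: AAC Asn / AAT Asn — synonymous.
Codon 4: TAC Tyr / TAC Tyr — identical.
Codon 5: GCT Ala / GCC Ala — synonymous.
Codon 6: ACT Thr / ACA Thr — synonymous.
Nonsynonymous differences: 0 → same protein.

yes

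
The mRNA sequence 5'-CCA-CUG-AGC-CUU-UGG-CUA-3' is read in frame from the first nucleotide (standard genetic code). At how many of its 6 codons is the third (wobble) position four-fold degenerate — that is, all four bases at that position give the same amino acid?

Codon 1 CCA (Pro): third position 4-fold.
Codon 2 CUG (Leu): third position 4-fold.
Codon 3 AGC (Ser): third position 2-fold.
Codon 4 CUU (Leu): third position 4-fold.
Codon 5 UGG (Trp): third position 1-fold.
Codon 6 CUA (Leu): third position 4-fold.
Four-fold degenerate third positions: 4.

4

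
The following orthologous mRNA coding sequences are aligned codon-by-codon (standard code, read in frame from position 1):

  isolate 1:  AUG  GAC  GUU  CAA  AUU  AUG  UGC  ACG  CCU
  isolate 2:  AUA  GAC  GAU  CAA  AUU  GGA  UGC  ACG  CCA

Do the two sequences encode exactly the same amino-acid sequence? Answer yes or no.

Codon 1: AUG Met / AUA Ile — nonsynonymous.
Codon 2: GAC Asp / GAC Asp — identical.
Codon 3: GUU Val / GAU Asp — nonsynonymous.
Codon 4: CAA Gln / CAA Gln — identical.
Codon 5: AUU Ile / AUU Ile — identical.
Codon 6: AUG Met / GGA Gly — nonsynonymous.
Codon 7: UGC Cys / UGC Cys — identical.
Codon 8: ACG Thr / ACG Thr — identical.
Codon 9: CCU Pro / CCA Pro — synonymous.
Nonsynonymous differences: 3 → different protein.

no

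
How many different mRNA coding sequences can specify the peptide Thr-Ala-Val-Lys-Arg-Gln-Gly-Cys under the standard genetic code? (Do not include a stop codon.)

12288

Thr: 4 codons.
Ala: 4 codons.
Val: 4 codons.
Lys: 2 codons.
Arg: 6 codons.
Gln: 2 codons.
Gly: 4 codons.
Cys: 2 codons.
4 × 4 × 4 × 2 × 6 × 2 × 4 × 2 = 12288.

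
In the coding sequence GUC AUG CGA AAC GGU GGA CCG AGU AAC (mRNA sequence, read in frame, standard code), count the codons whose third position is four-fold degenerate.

5

Codon 1 GUC (Val): third position 4-fold.
Codon 2 AUG (Met): third position 1-fold.
Codon 3 CGA (Arg): third position 4-fold.
Codon 4 AAC (Asn): third position 2-fold.
Codon 5 GGU (Gly): third position 4-fold.
Codon 6 GGA (Gly): third position 4-fold.
Codon 7 CCG (Pro): third position 4-fold.
Codon 8 AGU (Ser): third position 2-fold.
Codon 9 AAC (Asn): third position 2-fold.
Four-fold degenerate third positions: 5.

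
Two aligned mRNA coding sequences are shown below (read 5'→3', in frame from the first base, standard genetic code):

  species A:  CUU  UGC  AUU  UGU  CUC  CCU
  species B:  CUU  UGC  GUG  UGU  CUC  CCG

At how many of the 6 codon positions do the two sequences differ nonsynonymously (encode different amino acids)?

Codon 1: CUU Leu / CUU Leu — identical.
Codon 2: UGC Cys / UGC Cys — identical.
Codon 3: AUU Ile / GUG Val — nonsynonymous.
Codon 4: UGU Cys / UGU Cys — identical.
Codon 5: CUC Leu / CUC Leu — identical.
Codon 6: CCU Pro / CCG Pro — synonymous.
Nonsynonymous differences: 1.

1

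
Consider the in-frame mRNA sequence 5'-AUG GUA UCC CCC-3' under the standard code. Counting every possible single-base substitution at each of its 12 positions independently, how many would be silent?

Codon 1 (AUG, Met): 0 synonymous substitutions.
Codon 2 (GUA, Val): 3 synonymous substitutions.
Codon 3 (UCC, Ser): 3 synonymous substitutions.
Codon 4 (CCC, Pro): 3 synonymous substitutions.
Total: 0 + 3 + 3 + 3 = 9.

9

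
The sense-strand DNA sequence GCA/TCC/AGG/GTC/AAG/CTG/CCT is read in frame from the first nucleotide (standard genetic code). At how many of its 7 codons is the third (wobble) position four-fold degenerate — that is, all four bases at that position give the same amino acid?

Codon 1 GCA (Ala): third position 4-fold.
Codon 2 TCC (Ser): third position 4-fold.
Codon 3 AGG (Arg): third position 2-fold.
Codon 4 GTC (Val): third position 4-fold.
Codon 5 AAG (Lys): third position 2-fold.
Codon 6 CTG (Leu): third position 4-fold.
Codon 7 CCT (Pro): third position 4-fold.
Four-fold degenerate third positions: 5.

5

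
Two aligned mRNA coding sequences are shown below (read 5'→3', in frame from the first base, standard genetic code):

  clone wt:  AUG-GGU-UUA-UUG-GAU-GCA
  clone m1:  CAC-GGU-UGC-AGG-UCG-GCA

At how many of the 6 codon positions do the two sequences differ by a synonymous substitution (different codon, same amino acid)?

Codon 1: AUG Met / CAC His — nonsynonymous.
Codon 2: GGU Gly / GGU Gly — identical.
Codon 3: UUA Leu / UGC Cys — nonsynonymous.
Codon 4: UUG Leu / AGG Arg — nonsynonymous.
Codon 5: GAU Asp / UCG Ser — nonsynonymous.
Codon 6: GCA Ala / GCA Ala — identical.
Synonymous differences: 0.

0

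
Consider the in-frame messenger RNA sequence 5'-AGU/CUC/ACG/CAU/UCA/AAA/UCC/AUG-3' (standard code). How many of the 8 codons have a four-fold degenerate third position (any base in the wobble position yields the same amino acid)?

Codon 1 AGU (Ser): third position 2-fold.
Codon 2 CUC (Leu): third position 4-fold.
Codon 3 ACG (Thr): third position 4-fold.
Codon 4 CAU (His): third position 2-fold.
Codon 5 UCA (Ser): third position 4-fold.
Codon 6 AAA (Lys): third position 2-fold.
Codon 7 UCC (Ser): third position 4-fold.
Codon 8 AUG (Met): third position 1-fold.
Four-fold degenerate third positions: 4.

4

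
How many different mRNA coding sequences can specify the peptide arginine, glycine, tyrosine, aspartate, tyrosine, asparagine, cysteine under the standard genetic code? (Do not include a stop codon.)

Arg: 6 codons.
Gly: 4 codons.
Tyr: 2 codons.
Asp: 2 codons.
Tyr: 2 codons.
Asn: 2 codons.
Cys: 2 codons.
6 × 4 × 2 × 2 × 2 × 2 × 2 = 768.

768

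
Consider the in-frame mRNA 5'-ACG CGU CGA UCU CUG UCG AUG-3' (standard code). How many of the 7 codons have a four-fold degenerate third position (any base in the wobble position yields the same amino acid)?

6

Codon 1 ACG (Thr): third position 4-fold.
Codon 2 CGU (Arg): third position 4-fold.
Codon 3 CGA (Arg): third position 4-fold.
Codon 4 UCU (Ser): third position 4-fold.
Codon 5 CUG (Leu): third position 4-fold.
Codon 6 UCG (Ser): third position 4-fold.
Codon 7 AUG (Met): third position 1-fold.
Four-fold degenerate third positions: 6.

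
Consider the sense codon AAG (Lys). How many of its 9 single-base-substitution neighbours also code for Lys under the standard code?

1

Position 1: none → 0 synonymous.
Position 2: none → 0 synonymous.
Position 3: AAA → 1 synonymous.
Total: 0 + 0 + 1 = 1.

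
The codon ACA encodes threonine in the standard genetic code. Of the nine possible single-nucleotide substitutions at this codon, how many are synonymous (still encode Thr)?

Position 1: none → 0 synonymous.
Position 2: none → 0 synonymous.
Position 3: ACU, ACC, ACG → 3 synonymous.
Total: 0 + 0 + 3 = 3.

3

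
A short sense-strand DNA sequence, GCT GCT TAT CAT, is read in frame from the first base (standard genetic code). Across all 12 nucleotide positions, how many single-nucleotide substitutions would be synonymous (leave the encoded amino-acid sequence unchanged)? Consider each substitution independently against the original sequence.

Codon 1 (GCT, Ala): 3 synonymous substitutions.
Codon 2 (GCT, Ala): 3 synonymous substitutions.
Codon 3 (TAT, Tyr): 1 synonymous substitution.
Codon 4 (CAT, His): 1 synonymous substitution.
Total: 3 + 3 + 1 + 1 = 8.

8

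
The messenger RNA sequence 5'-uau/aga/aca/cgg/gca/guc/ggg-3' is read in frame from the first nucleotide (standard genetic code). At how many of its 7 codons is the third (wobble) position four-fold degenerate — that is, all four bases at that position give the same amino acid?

Codon 1 UAU (Tyr): third position 2-fold.
Codon 2 AGA (Arg): third position 2-fold.
Codon 3 ACA (Thr): third position 4-fold.
Codon 4 CGG (Arg): third position 4-fold.
Codon 5 GCA (Ala): third position 4-fold.
Codon 6 GUC (Val): third position 4-fold.
Codon 7 GGG (Gly): third position 4-fold.
Four-fold degenerate third positions: 5.

5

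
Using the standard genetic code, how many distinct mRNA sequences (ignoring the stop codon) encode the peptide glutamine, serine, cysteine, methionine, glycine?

96

Gln: 2 codons.
Ser: 6 codons.
Cys: 2 codons.
Met: 1 codon.
Gly: 4 codons.
2 × 6 × 2 × 1 × 4 = 96.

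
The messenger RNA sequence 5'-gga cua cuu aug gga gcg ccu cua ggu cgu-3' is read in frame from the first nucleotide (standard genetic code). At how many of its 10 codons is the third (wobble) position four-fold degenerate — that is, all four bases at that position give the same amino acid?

9

Codon 1 GGA (Gly): third position 4-fold.
Codon 2 CUA (Leu): third position 4-fold.
Codon 3 CUU (Leu): third position 4-fold.
Codon 4 AUG (Met): third position 1-fold.
Codon 5 GGA (Gly): third position 4-fold.
Codon 6 GCG (Ala): third position 4-fold.
Codon 7 CCU (Pro): third position 4-fold.
Codon 8 CUA (Leu): third position 4-fold.
Codon 9 GGU (Gly): third position 4-fold.
Codon 10 CGU (Arg): third position 4-fold.
Four-fold degenerate third positions: 9.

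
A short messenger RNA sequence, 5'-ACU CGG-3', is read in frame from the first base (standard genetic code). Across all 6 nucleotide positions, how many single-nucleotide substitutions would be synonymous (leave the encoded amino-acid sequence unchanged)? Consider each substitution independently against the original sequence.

7

Codon 1 (ACU, Thr): 3 synonymous substitutions.
Codon 2 (CGG, Arg): 4 synonymous substitutions.
Total: 3 + 4 = 7.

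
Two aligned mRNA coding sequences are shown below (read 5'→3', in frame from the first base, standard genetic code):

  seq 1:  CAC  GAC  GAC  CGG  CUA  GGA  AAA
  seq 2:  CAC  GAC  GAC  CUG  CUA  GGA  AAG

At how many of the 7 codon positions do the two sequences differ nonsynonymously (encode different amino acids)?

1

Codon 1: CAC His / CAC His — identical.
Codon 2: GAC Asp / GAC Asp — identical.
Codon 3: GAC Asp / GAC Asp — identical.
Codon 4: CGG Arg / CUG Leu — nonsynonymous.
Codon 5: CUA Leu / CUA Leu — identical.
Codon 6: GGA Gly / GGA Gly — identical.
Codon 7: AAA Lys / AAG Lys — synonymous.
Nonsynonymous differences: 1.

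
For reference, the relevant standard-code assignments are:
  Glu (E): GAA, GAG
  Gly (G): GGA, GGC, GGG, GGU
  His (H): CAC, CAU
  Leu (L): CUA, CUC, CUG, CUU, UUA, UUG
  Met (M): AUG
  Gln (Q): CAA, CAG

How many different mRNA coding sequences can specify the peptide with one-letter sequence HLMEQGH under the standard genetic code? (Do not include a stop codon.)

His: 2 codons.
Leu: 6 codons.
Met: 1 codon.
Glu: 2 codons.
Gln: 2 codons.
Gly: 4 codons.
His: 2 codons.
2 × 6 × 1 × 2 × 2 × 4 × 2 = 384.

384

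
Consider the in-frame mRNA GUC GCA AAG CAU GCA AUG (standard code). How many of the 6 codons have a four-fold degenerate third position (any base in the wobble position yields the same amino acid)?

Codon 1 GUC (Val): third position 4-fold.
Codon 2 GCA (Ala): third position 4-fold.
Codon 3 AAG (Lys): third position 2-fold.
Codon 4 CAU (His): third position 2-fold.
Codon 5 GCA (Ala): third position 4-fold.
Codon 6 AUG (Met): third position 1-fold.
Four-fold degenerate third positions: 3.

3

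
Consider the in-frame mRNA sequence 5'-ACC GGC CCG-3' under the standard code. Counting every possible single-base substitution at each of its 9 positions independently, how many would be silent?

Codon 1 (ACC, Thr): 3 synonymous substitutions.
Codon 2 (GGC, Gly): 3 synonymous substitutions.
Codon 3 (CCG, Pro): 3 synonymous substitutions.
Total: 3 + 3 + 3 = 9.

9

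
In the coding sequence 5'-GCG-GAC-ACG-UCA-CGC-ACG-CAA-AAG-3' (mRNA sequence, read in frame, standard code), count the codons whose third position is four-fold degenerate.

Codon 1 GCG (Ala): third position 4-fold.
Codon 2 GAC (Asp): third position 2-fold.
Codon 3 ACG (Thr): third position 4-fold.
Codon 4 UCA (Ser): third position 4-fold.
Codon 5 CGC (Arg): third position 4-fold.
Codon 6 ACG (Thr): third position 4-fold.
Codon 7 CAA (Gln): third position 2-fold.
Codon 8 AAG (Lys): third position 2-fold.
Four-fold degenerate third positions: 5.

5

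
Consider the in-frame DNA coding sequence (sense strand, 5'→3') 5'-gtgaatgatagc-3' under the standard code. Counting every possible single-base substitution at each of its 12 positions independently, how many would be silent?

6

Codon 1 (GTG, Val): 3 synonymous substitutions.
Codon 2 (AAT, Asn): 1 synonymous substitution.
Codon 3 (GAT, Asp): 1 synonymous substitution.
Codon 4 (AGC, Ser): 1 synonymous substitution.
Total: 3 + 1 + 1 + 1 = 6.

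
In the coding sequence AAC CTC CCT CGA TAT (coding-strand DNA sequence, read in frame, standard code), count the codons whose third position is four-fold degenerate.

3

Codon 1 AAC (Asn): third position 2-fold.
Codon 2 CTC (Leu): third position 4-fold.
Codon 3 CCT (Pro): third position 4-fold.
Codon 4 CGA (Arg): third position 4-fold.
Codon 5 TAT (Tyr): third position 2-fold.
Four-fold degenerate third positions: 3.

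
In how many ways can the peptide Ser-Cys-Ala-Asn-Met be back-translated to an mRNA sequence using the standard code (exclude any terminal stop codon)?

96

Ser: 6 codons.
Cys: 2 codons.
Ala: 4 codons.
Asn: 2 codons.
Met: 1 codon.
6 × 2 × 4 × 2 × 1 = 96.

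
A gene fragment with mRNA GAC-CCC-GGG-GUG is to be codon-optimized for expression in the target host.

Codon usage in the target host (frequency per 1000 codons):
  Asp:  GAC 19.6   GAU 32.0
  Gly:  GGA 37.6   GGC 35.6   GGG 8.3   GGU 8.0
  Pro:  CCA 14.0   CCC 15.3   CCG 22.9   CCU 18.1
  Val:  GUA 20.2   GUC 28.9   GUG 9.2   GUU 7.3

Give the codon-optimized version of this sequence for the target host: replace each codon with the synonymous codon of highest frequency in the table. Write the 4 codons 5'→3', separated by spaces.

Codon 1 (Asp): best is GAU at 32.0.
Codon 2 (Pro): best is CCG at 22.9.
Codon 3 (Gly): best is GGA at 37.6.
Codon 4 (Val): best is GUC at 28.9.

GAU CCG GGA GUC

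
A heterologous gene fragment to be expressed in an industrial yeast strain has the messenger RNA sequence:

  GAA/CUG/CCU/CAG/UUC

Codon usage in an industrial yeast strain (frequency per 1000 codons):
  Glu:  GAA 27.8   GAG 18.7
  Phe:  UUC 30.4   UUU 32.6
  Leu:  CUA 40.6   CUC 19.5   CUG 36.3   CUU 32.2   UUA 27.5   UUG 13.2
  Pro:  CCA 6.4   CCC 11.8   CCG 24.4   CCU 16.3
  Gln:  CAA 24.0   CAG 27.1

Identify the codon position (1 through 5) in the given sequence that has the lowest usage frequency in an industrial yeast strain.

3

Codon 1 GAA (Glu): 27.8 per 1000.
Codon 2 CUG (Leu): 36.3 per 1000.
Codon 3 CCU (Pro): 16.3 per 1000.
Codon 4 CAG (Gln): 27.1 per 1000.
Codon 5 UUC (Phe): 30.4 per 1000.
Lowest frequency is 16.3 at codon 3.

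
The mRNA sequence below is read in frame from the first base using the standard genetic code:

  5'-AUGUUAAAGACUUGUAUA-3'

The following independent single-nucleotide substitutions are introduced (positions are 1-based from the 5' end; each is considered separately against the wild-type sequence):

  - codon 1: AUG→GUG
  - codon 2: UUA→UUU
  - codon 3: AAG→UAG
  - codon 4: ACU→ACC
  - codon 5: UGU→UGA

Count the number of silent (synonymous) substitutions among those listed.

1

Codon 1: AUG (Met) → GUG (Val) — missense.
Codon 2: UUA (Leu) → UUU (Phe) — missense.
Codon 3: AAG (Lys) → UAG (Stop) — nonsense.
Codon 4: ACU (Thr) → ACC (Thr) — synonymous.
Codon 5: UGU (Cys) → UGA (Stop) — nonsense.
Synonymous: 1 of 5.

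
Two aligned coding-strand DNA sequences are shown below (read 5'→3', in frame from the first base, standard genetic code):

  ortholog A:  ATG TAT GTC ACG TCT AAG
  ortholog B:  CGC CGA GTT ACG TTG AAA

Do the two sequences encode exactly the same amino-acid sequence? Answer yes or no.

no

Codon 1: ATG Met / CGC Arg — nonsynonymous.
Codon 2: TAT Tyr / CGA Arg — nonsynonymous.
Codon 3: GTC Val / GTT Val — synonymous.
Codon 4: ACG Thr / ACG Thr — identical.
Codon 5: TCT Ser / TTG Leu — nonsynonymous.
Codon 6: AAG Lys / AAA Lys — synonymous.
Nonsynonymous differences: 3 → different protein.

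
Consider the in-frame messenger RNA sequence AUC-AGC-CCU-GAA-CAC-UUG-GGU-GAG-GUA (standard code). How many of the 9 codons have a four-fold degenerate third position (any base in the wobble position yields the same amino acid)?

3

Codon 1 AUC (Ile): third position 3-fold.
Codon 2 AGC (Ser): third position 2-fold.
Codon 3 CCU (Pro): third position 4-fold.
Codon 4 GAA (Glu): third position 2-fold.
Codon 5 CAC (His): third position 2-fold.
Codon 6 UUG (Leu): third position 2-fold.
Codon 7 GGU (Gly): third position 4-fold.
Codon 8 GAG (Glu): third position 2-fold.
Codon 9 GUA (Val): third position 4-fold.
Four-fold degenerate third positions: 3.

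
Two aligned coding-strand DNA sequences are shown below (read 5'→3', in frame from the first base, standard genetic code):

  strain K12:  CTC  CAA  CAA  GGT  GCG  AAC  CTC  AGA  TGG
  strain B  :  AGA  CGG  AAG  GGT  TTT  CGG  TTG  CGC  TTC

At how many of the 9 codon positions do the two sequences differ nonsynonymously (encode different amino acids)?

6

Codon 1: CTC Leu / AGA Arg — nonsynonymous.
Codon 2: CAA Gln / CGG Arg — nonsynonymous.
Codon 3: CAA Gln / AAG Lys — nonsynonymous.
Codon 4: GGT Gly / GGT Gly — identical.
Codon 5: GCG Ala / TTT Phe — nonsynonymous.
Codon 6: AAC Asn / CGG Arg — nonsynonymous.
Codon 7: CTC Leu / TTG Leu — synonymous.
Codon 8: AGA Arg / CGC Arg — synonymous.
Codon 9: TGG Trp / TTC Phe — nonsynonymous.
Nonsynonymous differences: 6.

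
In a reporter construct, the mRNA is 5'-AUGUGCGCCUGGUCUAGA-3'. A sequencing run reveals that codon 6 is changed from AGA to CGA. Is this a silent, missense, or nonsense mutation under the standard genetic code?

silent

Position 16 falls in codon 6: AGA → Arg.
After the substitution the codon is CGA → Arg.
Both encode Arg, so the change is synonymous.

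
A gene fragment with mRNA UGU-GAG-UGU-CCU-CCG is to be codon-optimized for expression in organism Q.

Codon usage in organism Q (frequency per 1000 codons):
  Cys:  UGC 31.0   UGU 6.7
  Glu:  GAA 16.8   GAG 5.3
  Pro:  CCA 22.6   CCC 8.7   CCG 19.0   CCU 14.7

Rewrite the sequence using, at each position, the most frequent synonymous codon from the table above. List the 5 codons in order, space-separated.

UGC GAA UGC CCA CCA

Codon 1 (Cys): best is UGC at 31.0.
Codon 2 (Glu): best is GAA at 16.8.
Codon 3 (Cys): best is UGC at 31.0.
Codon 4 (Pro): best is CCA at 22.6.
Codon 5 (Pro): best is CCA at 22.6.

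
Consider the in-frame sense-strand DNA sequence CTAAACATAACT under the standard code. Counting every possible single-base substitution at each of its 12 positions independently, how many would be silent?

Codon 1 (CTA, Leu): 4 synonymous substitutions.
Codon 2 (AAC, Asn): 1 synonymous substitution.
Codon 3 (ATA, Ile): 2 synonymous substitutions.
Codon 4 (ACT, Thr): 3 synonymous substitutions.
Total: 4 + 1 + 2 + 3 = 10.

10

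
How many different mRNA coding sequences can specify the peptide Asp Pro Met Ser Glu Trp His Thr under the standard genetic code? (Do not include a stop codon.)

768

Asp: 2 codons.
Pro: 4 codons.
Met: 1 codon.
Ser: 6 codons.
Glu: 2 codons.
Trp: 1 codon.
His: 2 codons.
Thr: 4 codons.
2 × 4 × 1 × 6 × 2 × 1 × 2 × 4 = 768.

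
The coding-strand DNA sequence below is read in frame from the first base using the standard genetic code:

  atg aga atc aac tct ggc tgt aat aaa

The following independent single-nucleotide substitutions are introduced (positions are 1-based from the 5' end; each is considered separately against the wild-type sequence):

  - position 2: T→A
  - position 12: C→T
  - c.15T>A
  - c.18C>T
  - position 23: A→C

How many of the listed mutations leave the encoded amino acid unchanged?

3

Codon 1: ATG (Met) → AAG (Lys) — missense.
Codon 4: AAC (Asn) → AAT (Asn) — synonymous.
Codon 5: TCT (Ser) → TCA (Ser) — synonymous.
Codon 6: GGC (Gly) → GGT (Gly) — synonymous.
Codon 8: AAT (Asn) → ACT (Thr) — missense.
Synonymous: 3 of 5.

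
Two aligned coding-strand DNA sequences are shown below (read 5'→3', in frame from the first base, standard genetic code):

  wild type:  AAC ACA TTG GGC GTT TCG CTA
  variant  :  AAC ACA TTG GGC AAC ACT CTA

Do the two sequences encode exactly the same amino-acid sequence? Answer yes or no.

Codon 1: AAC Asn / AAC Asn — identical.
Codon 2: ACA Thr / ACA Thr — identical.
Codon 3: TTG Leu / TTG Leu — identical.
Codon 4: GGC Gly / GGC Gly — identical.
Codon 5: GTT Val / AAC Asn — nonsynonymous.
Codon 6: TCG Ser / ACT Thr — nonsynonymous.
Codon 7: CTA Leu / CTA Leu — identical.
Nonsynonymous differences: 2 → different protein.

no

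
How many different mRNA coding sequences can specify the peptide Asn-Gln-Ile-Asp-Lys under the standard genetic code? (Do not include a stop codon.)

48

Asn: 2 codons.
Gln: 2 codons.
Ile: 3 codons.
Asp: 2 codons.
Lys: 2 codons.
2 × 2 × 3 × 2 × 2 = 48.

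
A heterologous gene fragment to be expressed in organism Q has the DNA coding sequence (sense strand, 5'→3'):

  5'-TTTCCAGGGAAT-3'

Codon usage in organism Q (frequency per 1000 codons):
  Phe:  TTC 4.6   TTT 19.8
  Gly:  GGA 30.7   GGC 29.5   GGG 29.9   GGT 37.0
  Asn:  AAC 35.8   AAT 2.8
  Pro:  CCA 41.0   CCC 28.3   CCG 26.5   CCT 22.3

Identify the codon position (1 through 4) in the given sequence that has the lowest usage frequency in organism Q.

Codon 1 TTT (Phe): 19.8 per 1000.
Codon 2 CCA (Pro): 41.0 per 1000.
Codon 3 GGG (Gly): 29.9 per 1000.
Codon 4 AAT (Asn): 2.8 per 1000.
Lowest frequency is 2.8 at codon 4.

4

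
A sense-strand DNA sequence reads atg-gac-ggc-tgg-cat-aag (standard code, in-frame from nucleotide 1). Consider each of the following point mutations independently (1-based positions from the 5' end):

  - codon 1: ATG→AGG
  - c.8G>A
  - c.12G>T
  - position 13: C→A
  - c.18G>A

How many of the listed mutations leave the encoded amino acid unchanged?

Codon 1: ATG (Met) → AGG (Arg) — missense.
Codon 3: GGC (Gly) → GAC (Asp) — missense.
Codon 4: TGG (Trp) → TGT (Cys) — missense.
Codon 5: CAT (His) → AAT (Asn) — missense.
Codon 6: AAG (Lys) → AAA (Lys) — synonymous.
Synonymous: 1 of 5.

1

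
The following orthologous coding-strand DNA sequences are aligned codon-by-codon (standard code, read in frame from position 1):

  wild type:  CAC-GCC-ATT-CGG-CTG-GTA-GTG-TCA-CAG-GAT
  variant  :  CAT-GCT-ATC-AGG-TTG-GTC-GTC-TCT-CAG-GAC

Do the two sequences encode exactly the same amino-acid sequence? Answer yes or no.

Codon 1: CAC His / CAT His — synonymous.
Codon 2: GCC Ala / GCT Ala — synonymous.
Codon 3: ATT Ile / ATC Ile — synonymous.
Codon 4: CGG Arg / AGG Arg — synonymous.
Codon 5: CTG Leu / TTG Leu — synonymous.
Codon 6: GTA Val / GTC Val — synonymous.
Codon 7: GTG Val / GTC Val — synonymous.
Codon 8: TCA Ser / TCT Ser — synonymous.
Codon 9: CAG Gln / CAG Gln — identical.
Codon 10: GAT Asp / GAC Asp — synonymous.
Nonsynonymous differences: 0 → same protein.

yes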